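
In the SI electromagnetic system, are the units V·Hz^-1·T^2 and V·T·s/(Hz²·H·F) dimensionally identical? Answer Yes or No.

Left side:
  V = kg·m²·s⁻³·A⁻¹.
  Hz = s⁻¹.
  So Hz⁻¹ = s.
  T = kg·s⁻²·A⁻¹.
  So T² = kg²·s⁻⁴·A⁻².
  Combining: V·Hz⁻¹·T² = (kg·m²·s⁻³·A⁻¹) · s · (kg²·s⁻⁴·A⁻²) = kg³·m²·s⁻⁶·A⁻³.
Right side:
  V = W/A (potential = power per current),
      = kg·m²·s⁻³·A⁻¹.
  T = Wb/m² (flux density = flux per area),
      = kg·s⁻²·A⁻¹.
  Hz = 1/s = s⁻¹ (frequency is cycles per second).
  So Hz⁻² = s².
  H = Wb/A (inductance = flux per current),
      = kg·m²·s⁻²·A⁻².
  So H⁻¹ = kg⁻¹·m⁻²·s²·A².
  F = C/V (capacitance = charge per voltage),
      = A·s/(kg·m²·s⁻³·A⁻¹) (substituting C and V),
      = kg⁻¹·m⁻²·s⁴·A².
  So F⁻¹ = kg·m²·s⁻⁴·A⁻².
  Combining: V·T·Hz⁻²·H⁻¹·s·F⁻¹ = (kg·m²·s⁻³·A⁻¹) · (kg·s⁻²·A⁻¹) · s² · (kg⁻¹·m⁻²·s²·A²) · s · (kg·m²·s⁻⁴·A⁻²) = kg²·m²·s⁻⁴·A⁻².
Left is kg³·m²·s⁻⁶·A⁻³; right is kg²·m²·s⁻⁴·A⁻² — different.

No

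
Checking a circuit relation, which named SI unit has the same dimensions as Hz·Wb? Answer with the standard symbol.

Hz = s⁻¹.
Wb = kg·m²·s⁻²·A⁻¹.
Combining: Hz·Wb = s⁻¹ · (kg·m²·s⁻²·A⁻¹) = kg·m²·s⁻³·A⁻¹.
kg·m²·s⁻³·A⁻¹ is the base-SI form of the volt.

V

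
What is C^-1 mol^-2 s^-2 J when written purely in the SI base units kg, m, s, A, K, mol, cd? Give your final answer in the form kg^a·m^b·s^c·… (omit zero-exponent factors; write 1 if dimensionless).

kg·m²·s⁻⁵·A⁻¹·mol⁻²

C = A·s = s·A (charge = current × time).
So C⁻¹ = s⁻¹·A⁻¹.
J = N·m (work = force × distance),
    = kg·m²·s⁻².
Combining: C⁻¹·mol⁻²·s⁻²·J = (s⁻¹·A⁻¹) · mol⁻² · s⁻² · (kg·m²·s⁻²) = kg·m²·s⁻⁵·A⁻¹·mol⁻².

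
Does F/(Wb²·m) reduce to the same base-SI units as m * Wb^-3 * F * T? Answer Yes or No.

Left side:
  Wb = kg·m²·s⁻²·A⁻¹.
  So Wb⁻² = kg⁻²·m⁻⁴·s⁴·A².
  F = kg⁻¹·m⁻²·s⁴·A².
  Combining: Wb⁻²·F·m⁻¹ = (kg⁻²·m⁻⁴·s⁴·A²) · (kg⁻¹·m⁻²·s⁴·A²) · m⁻¹ = kg⁻³·m⁻⁷·s⁸·A⁴.
Right side:
  Wb = kg·m²·s⁻²·A⁻¹.
  So Wb⁻³ = kg⁻³·m⁻⁶·s⁶·A³.
  F = kg⁻¹·m⁻²·s⁴·A².
  T = kg·s⁻²·A⁻¹.
  Combining: m·Wb⁻³·F·T = m · (kg⁻³·m⁻⁶·s⁶·A³) · (kg⁻¹·m⁻²·s⁴·A²) · (kg·s⁻²·A⁻¹) = kg⁻³·m⁻⁷·s⁸·A⁴.
Both reduce to kg⁻³·m⁻⁷·s⁸·A⁴.

Yes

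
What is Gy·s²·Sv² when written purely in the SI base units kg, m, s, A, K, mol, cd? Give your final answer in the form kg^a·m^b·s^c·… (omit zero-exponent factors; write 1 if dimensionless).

Gy = J/kg (absorbed dose = energy per mass),
    = m²·s⁻².
Sv = J/kg (equivalent dose = energy per mass),
    = m²·s⁻².
So Sv² = m⁴·s⁻⁴.
Combining: Gy·s²·Sv² = (m²·s⁻²) · s² · (m⁴·s⁻⁴) = m⁶·s⁻⁴.

m⁶·s⁻⁴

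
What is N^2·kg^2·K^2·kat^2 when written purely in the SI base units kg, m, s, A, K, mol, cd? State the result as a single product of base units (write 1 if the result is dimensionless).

kg⁴·m²·s⁻⁶·K²·mol²

N = kg·m·s⁻².
So N² = kg²·m²·s⁻⁴.
kat = s⁻¹·mol.
So kat² = s⁻²·mol².
Combining: N²·kg²·K²·kat² = (kg²·m²·s⁻⁴) · kg² · K² · (s⁻²·mol²) = kg⁴·m²·s⁻⁶·K²·mol².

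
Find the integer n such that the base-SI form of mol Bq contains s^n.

Bq = 1/s = s⁻¹ (activity is decays per second).
Combining: mol·Bq = mol · s⁻¹ = s⁻¹·mol.
The exponent of s is -1.

-1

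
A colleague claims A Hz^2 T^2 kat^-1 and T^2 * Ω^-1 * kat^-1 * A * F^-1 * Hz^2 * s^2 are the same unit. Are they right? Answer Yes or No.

Left side:
  Hz = 1/s = s⁻¹ (frequency is cycles per second).
  So Hz² = s⁻².
  T = Wb/m² (flux density = flux per area),
      = kg·s⁻²·A⁻¹.
  So T² = kg²·s⁻⁴·A⁻².
  kat = mol/s = s⁻¹·mol (catalytic activity).
  So kat⁻¹ = s·mol⁻¹.
  Combining: A·Hz²·T²·kat⁻¹ = A · s⁻² · (kg²·s⁻⁴·A⁻²) · (s·mol⁻¹) = kg²·s⁻⁵·A⁻¹·mol⁻¹.
Right side:
  T = Wb/m² (flux density = flux per area),
      = kg·s⁻²·A⁻¹.
  So T² = kg²·s⁻⁴·A⁻².
  Ω = V/A (resistance = voltage per current),
      = kg·m²·s⁻³·A⁻².
  So Ω⁻¹ = kg⁻¹·m⁻²·s³·A².
  kat = mol/s = s⁻¹·mol (catalytic activity).
  So kat⁻¹ = s·mol⁻¹.
  F = C/V (capacitance = charge per voltage),
      = A·s/(kg·m²·s⁻³·A⁻¹) (substituting C and V),
      = kg⁻¹·m⁻²·s⁴·A².
  So F⁻¹ = kg·m²·s⁻⁴·A⁻².
  Hz = 1/s = s⁻¹ (frequency is cycles per second).
  So Hz² = s⁻².
  Combining: T²·Ω⁻¹·kat⁻¹·A·F⁻¹·Hz²·s² = (kg²·s⁻⁴·A⁻²) · (kg⁻¹·m⁻²·s³·A²) · (s·mol⁻¹) · A · (kg·m²·s⁻⁴·A⁻²) · s⁻² · s² = kg²·s⁻⁴·A⁻¹·mol⁻¹.
Left is kg²·s⁻⁵·A⁻¹·mol⁻¹; right is kg²·s⁻⁴·A⁻¹·mol⁻¹ — different.

No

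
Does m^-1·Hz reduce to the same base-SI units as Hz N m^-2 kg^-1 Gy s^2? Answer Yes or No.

Left side:
  Hz = s⁻¹.
  Combining: m⁻¹·Hz = m⁻¹ · s⁻¹ = m⁻¹·s⁻¹.
Right side:
  Hz = s⁻¹.
  N = kg·m·s⁻².
  Gy = m²·s⁻².
  Combining: Hz·N·m⁻²·kg⁻¹·Gy·s² = s⁻¹ · (kg·m·s⁻²) · m⁻² · kg⁻¹ · (m²·s⁻²) · s² = m·s⁻³.
Left is m⁻¹·s⁻¹; right is m·s⁻³ — different.

No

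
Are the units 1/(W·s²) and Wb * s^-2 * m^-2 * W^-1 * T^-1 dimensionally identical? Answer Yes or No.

Yes

Left side:
  W = J/s (power = energy per time),
      = kg·m²·s⁻³.
  So W⁻¹ = kg⁻¹·m⁻²·s³.
  Combining: W⁻¹·s⁻² = (kg⁻¹·m⁻²·s³) · s⁻² = kg⁻¹·m⁻²·s.
Right side:
  Wb = V·s (flux: a volt is a weber per second),
      = kg·m²·s⁻²·A⁻¹.
  W = J/s (power = energy per time),
      = kg·m²·s⁻³.
  So W⁻¹ = kg⁻¹·m⁻²·s³.
  T = Wb/m² (flux density = flux per area),
      = kg·s⁻²·A⁻¹.
  So T⁻¹ = kg⁻¹·s²·A.
  Combining: Wb·s⁻²·m⁻²·W⁻¹·T⁻¹ = (kg·m²·s⁻²·A⁻¹) · s⁻² · m⁻² · (kg⁻¹·m⁻²·s³) · (kg⁻¹·s²·A) = kg⁻¹·m⁻²·s.
Both reduce to kg⁻¹·m⁻²·s.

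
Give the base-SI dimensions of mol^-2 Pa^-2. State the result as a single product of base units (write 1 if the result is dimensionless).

Pa = N/m² (pressure = force per area),
    = kg·m⁻¹·s⁻².
So Pa⁻² = kg⁻²·m²·s⁴.
Combining: mol⁻²·Pa⁻² = mol⁻² · (kg⁻²·m²·s⁴) = kg⁻²·m²·s⁴·mol⁻².

kg⁻²·m²·s⁴·mol⁻²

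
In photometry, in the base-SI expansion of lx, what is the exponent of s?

lx = m⁻²·cd.
The exponent of s is 0.

0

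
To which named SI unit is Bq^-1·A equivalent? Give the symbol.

C

Bq = s⁻¹.
So Bq⁻¹ = s.
Combining: Bq⁻¹·A = s · A = s·A.
s·A is the base-SI form of the coulomb.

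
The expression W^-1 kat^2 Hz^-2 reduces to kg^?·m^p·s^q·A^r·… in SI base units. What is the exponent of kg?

W = J/s (power = energy per time),
    = kg·m²·s⁻³.
So W⁻¹ = kg⁻¹·m⁻²·s³.
kat = mol/s = s⁻¹·mol (catalytic activity).
So kat² = s⁻²·mol².
Hz = 1/s = s⁻¹ (frequency is cycles per second).
So Hz⁻² = s².
Combining: W⁻¹·kat²·Hz⁻² = (kg⁻¹·m⁻²·s³) · (s⁻²·mol²) · s² = kg⁻¹·m⁻²·s³·mol².
The exponent of kg is -1.

-1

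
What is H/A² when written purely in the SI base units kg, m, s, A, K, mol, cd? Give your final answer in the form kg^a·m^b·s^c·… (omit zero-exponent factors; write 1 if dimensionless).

H = Wb/A (inductance = flux per current),
    = kg·m²·s⁻²·A⁻².
Combining: A⁻²·H = A⁻² · (kg·m²·s⁻²·A⁻²) = kg·m²·s⁻²·A⁻⁴.

kg·m²·s⁻²·A⁻⁴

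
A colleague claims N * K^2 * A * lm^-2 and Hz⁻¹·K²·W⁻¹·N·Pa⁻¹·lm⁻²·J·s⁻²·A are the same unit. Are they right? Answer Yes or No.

Left side:
  N = kg·m·s⁻².
  lm = cd.
  So lm⁻² = cd⁻².
  Combining: N·K²·A·lm⁻² = (kg·m·s⁻²) · K² · A · cd⁻² = kg·m·s⁻²·A·K²·cd⁻².
Right side:
  Hz = 1/s = s⁻¹ (frequency is cycles per second).
  So Hz⁻¹ = s.
  W = J/s (power = energy per time),
      = kg·m²·s⁻³.
  So W⁻¹ = kg⁻¹·m⁻²·s³.
  N = kg·m/s² = kg·m·s⁻² (force = mass × acceleration).
  Pa = N/m² (pressure = force per area),
      = kg·m⁻¹·s⁻².
  So Pa⁻¹ = kg⁻¹·m·s².
  lm = cd·sr = cd (luminous flux; sr is dimensionless).
  So lm⁻² = cd⁻².
  J = N·m (work = force × distance),
      = kg·m²·s⁻².
  Combining: Hz⁻¹·K²·W⁻¹·N·Pa⁻¹·lm⁻²·J·s⁻²·A = s · K² · (kg⁻¹·m⁻²·s³) · (kg·m·s⁻²) · (kg⁻¹·m·s²) · cd⁻² · (kg·m²·s⁻²) · s⁻² · A = m²·A·K²·cd⁻².
Left is kg·m·s⁻²·A·K²·cd⁻²; right is m²·A·K²·cd⁻² — different.

No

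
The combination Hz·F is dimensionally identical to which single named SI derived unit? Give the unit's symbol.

S

Hz = s⁻¹.
F = kg⁻¹·m⁻²·s⁴·A².
Combining: Hz·F = s⁻¹ · (kg⁻¹·m⁻²·s⁴·A²) = kg⁻¹·m⁻²·s³·A².
kg⁻¹·m⁻²·s³·A² is the base-SI form of the siemens.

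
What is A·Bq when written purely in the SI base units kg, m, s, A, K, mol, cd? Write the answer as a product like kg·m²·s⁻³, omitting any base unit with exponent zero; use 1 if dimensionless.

s⁻¹·A

Bq = s⁻¹.
Combining: A·Bq = A · s⁻¹ = s⁻¹·A.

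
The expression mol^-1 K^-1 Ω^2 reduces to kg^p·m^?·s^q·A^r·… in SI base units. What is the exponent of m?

Ω = kg·m²·s⁻³·A⁻².
So Ω² = kg²·m⁴·s⁻⁶·A⁻⁴.
Combining: mol⁻¹·K⁻¹·Ω² = mol⁻¹ · K⁻¹ · (kg²·m⁴·s⁻⁶·A⁻⁴) = kg²·m⁴·s⁻⁶·A⁻⁴·K⁻¹·mol⁻¹.
The exponent of m is 4.

4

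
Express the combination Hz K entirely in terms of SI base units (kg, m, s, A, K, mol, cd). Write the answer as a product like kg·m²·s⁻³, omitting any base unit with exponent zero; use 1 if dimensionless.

s⁻¹·K

Hz = 1/s = s⁻¹ (frequency is cycles per second).
Combining: Hz·K = s⁻¹ · K = s⁻¹·K.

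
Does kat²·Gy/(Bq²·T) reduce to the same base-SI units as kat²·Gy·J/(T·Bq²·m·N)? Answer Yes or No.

Yes

Left side:
  kat = mol/s = s⁻¹·mol (catalytic activity).
  So kat² = s⁻²·mol².
  Gy = J/kg (absorbed dose = energy per mass),
      = m²·s⁻².
  Bq = 1/s = s⁻¹ (activity is decays per second).
  So Bq⁻² = s².
  T = Wb/m² (flux density = flux per area),
      = kg·s⁻²·A⁻¹.
  So T⁻¹ = kg⁻¹·s²·A.
  Combining: kat²·Gy·Bq⁻²·T⁻¹ = (s⁻²·mol²) · (m²·s⁻²) · s² · (kg⁻¹·s²·A) = kg⁻¹·m²·A·mol².
Right side:
  kat = s⁻¹·mol.
  So kat² = s⁻²·mol².
  Gy = m²·s⁻².
  T = kg·s⁻²·A⁻¹.
  So T⁻¹ = kg⁻¹·s²·A.
  Bq = s⁻¹.
  So Bq⁻² = s².
  N = kg·m·s⁻².
  So N⁻¹ = kg⁻¹·m⁻¹·s².
  J = kg·m²·s⁻².
  Combining: kat²·Gy·T⁻¹·Bq⁻²·m⁻¹·N⁻¹·J = (s⁻²·mol²) · (m²·s⁻²) · (kg⁻¹·s²·A) · s² · m⁻¹ · (kg⁻¹·m⁻¹·s²) · (kg·m²·s⁻²) = kg⁻¹·m²·A·mol².
Both reduce to kg⁻¹·m²·A·mol².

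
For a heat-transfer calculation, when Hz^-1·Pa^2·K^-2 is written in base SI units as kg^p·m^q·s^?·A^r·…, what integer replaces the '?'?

Hz = s⁻¹.
So Hz⁻¹ = s.
Pa = kg·m⁻¹·s⁻².
So Pa² = kg²·m⁻²·s⁻⁴.
Combining: Hz⁻¹·Pa²·K⁻² = s · (kg²·m⁻²·s⁻⁴) · K⁻² = kg²·m⁻²·s⁻³·K⁻².
The exponent of s is -3.

-3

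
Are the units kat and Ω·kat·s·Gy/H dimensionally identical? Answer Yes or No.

Left side:
  kat = s⁻¹·mol.
Right side:
  Ω = kg·m²·s⁻³·A⁻².
  kat = s⁻¹·mol.
  Gy = m²·s⁻².
  H = kg·m²·s⁻²·A⁻².
  So H⁻¹ = kg⁻¹·m⁻²·s²·A².
  Combining: Ω·kat·s·Gy·H⁻¹ = (kg·m²·s⁻³·A⁻²) · (s⁻¹·mol) · s · (m²·s⁻²) · (kg⁻¹·m⁻²·s²·A²) = m²·s⁻³·mol.
Left is s⁻¹·mol; right is m²·s⁻³·mol — different.

No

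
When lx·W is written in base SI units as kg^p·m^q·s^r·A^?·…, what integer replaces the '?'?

0

lx = lm/m² (illuminance = luminous flux per area),
    = m⁻²·cd.
W = J/s (power = energy per time),
    = kg·m²·s⁻³.
Combining: lx·W = (m⁻²·cd) · (kg·m²·s⁻³) = kg·s⁻³·cd.
The exponent of A is 0.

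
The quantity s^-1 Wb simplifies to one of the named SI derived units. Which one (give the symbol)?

V

Wb = V·s (flux: a volt is a weber per second),
    = kg·m²·s⁻²·A⁻¹.
Combining: s⁻¹·Wb = s⁻¹ · (kg·m²·s⁻²·A⁻¹) = kg·m²·s⁻³·A⁻¹.
kg·m²·s⁻³·A⁻¹ is the base-SI form of the volt.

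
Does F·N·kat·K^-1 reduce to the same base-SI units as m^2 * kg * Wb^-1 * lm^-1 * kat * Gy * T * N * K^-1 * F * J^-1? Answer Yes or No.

Left side:
  F = kg⁻¹·m⁻²·s⁴·A².
  N = kg·m·s⁻².
  kat = s⁻¹·mol.
  Combining: F·N·kat·K⁻¹ = (kg⁻¹·m⁻²·s⁴·A²) · (kg·m·s⁻²) · (s⁻¹·mol) · K⁻¹ = m⁻¹·s·A²·K⁻¹·mol.
Right side:
  Wb = V·s (flux: a volt is a weber per second),
      = kg·m²·s⁻²·A⁻¹.
  So Wb⁻¹ = kg⁻¹·m⁻²·s²·A.
  lm = cd·sr = cd (luminous flux; sr is dimensionless).
  So lm⁻¹ = cd⁻¹.
  kat = mol/s = s⁻¹·mol (catalytic activity).
  Gy = J/kg (absorbed dose = energy per mass),
      = m²·s⁻².
  T = Wb/m² (flux density = flux per area),
      = kg·s⁻²·A⁻¹.
  N = kg·m/s² = kg·m·s⁻² (force = mass × acceleration).
  F = C/V (capacitance = charge per voltage),
      = A·s/(kg·m²·s⁻³·A⁻¹) (substituting C and V),
      = kg⁻¹·m⁻²·s⁴·A².
  J = N·m (work = force × distance),
      = kg·m²·s⁻².
  So J⁻¹ = kg⁻¹·m⁻²·s².
  Combining: m²·kg·Wb⁻¹·lm⁻¹·kat·Gy·T·N·K⁻¹·F·J⁻¹ = m² · kg · (kg⁻¹·m⁻²·s²·A) · cd⁻¹ · (s⁻¹·mol) · (m²·s⁻²) · (kg·s⁻²·A⁻¹) · (kg·m·s⁻²) · K⁻¹ · (kg⁻¹·m⁻²·s⁴·A²) · (kg⁻¹·m⁻²·s²) = m⁻¹·s·A²·K⁻¹·mol·cd⁻¹.
Left is m⁻¹·s·A²·K⁻¹·mol; right is m⁻¹·s·A²·K⁻¹·mol·cd⁻¹ — different.

No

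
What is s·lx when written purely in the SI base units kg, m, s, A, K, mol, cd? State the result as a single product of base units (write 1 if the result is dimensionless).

m⁻²·s·cd

lx = m⁻²·cd.
Combining: s·lx = s · (m⁻²·cd) = m⁻²·s·cd.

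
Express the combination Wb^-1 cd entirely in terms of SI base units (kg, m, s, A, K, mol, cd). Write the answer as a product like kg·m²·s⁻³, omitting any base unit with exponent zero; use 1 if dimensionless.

Wb = V·s (flux: a volt is a weber per second),
    = kg·m²·s⁻²·A⁻¹.
So Wb⁻¹ = kg⁻¹·m⁻²·s²·A.
Combining: Wb⁻¹·cd = (kg⁻¹·m⁻²·s²·A) · cd = kg⁻¹·m⁻²·s²·A·cd.

kg⁻¹·m⁻²·s²·A·cd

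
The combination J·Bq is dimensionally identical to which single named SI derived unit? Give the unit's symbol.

J = N·m (work = force × distance),
    = kg·m²·s⁻².
Bq = 1/s = s⁻¹ (activity is decays per second).
Combining: J·Bq = (kg·m²·s⁻²) · s⁻¹ = kg·m²·s⁻³.
kg·m²·s⁻³ is the base-SI form of the watt.

W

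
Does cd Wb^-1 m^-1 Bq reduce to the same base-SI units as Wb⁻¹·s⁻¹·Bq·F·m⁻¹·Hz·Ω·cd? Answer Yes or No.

Left side:
  Wb = kg·m²·s⁻²·A⁻¹.
  So Wb⁻¹ = kg⁻¹·m⁻²·s²·A.
  Bq = s⁻¹.
  Combining: cd·Wb⁻¹·m⁻¹·Bq = cd · (kg⁻¹·m⁻²·s²·A) · m⁻¹ · s⁻¹ = kg⁻¹·m⁻³·s·A·cd.
Right side:
  Wb = kg·m²·s⁻²·A⁻¹.
  So Wb⁻¹ = kg⁻¹·m⁻²·s²·A.
  Bq = s⁻¹.
  F = kg⁻¹·m⁻²·s⁴·A².
  Hz = s⁻¹.
  Ω = kg·m²·s⁻³·A⁻².
  Combining: Wb⁻¹·s⁻¹·Bq·F·m⁻¹·Hz·Ω·cd = (kg⁻¹·m⁻²·s²·A) · s⁻¹ · s⁻¹ · (kg⁻¹·m⁻²·s⁴·A²) · m⁻¹ · s⁻¹ · (kg·m²·s⁻³·A⁻²) · cd = kg⁻¹·m⁻³·A·cd.
Left is kg⁻¹·m⁻³·s·A·cd; right is kg⁻¹·m⁻³·A·cd — different.

No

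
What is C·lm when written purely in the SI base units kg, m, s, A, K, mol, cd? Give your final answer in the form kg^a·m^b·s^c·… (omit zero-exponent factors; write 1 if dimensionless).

C = s·A.
lm = cd.
Combining: C·lm = (s·A) · cd = s·A·cd.

s·A·cd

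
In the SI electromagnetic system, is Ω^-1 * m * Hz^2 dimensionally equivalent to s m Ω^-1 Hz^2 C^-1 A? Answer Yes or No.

Left side:
  Ω = V/A (resistance = voltage per current),
      = kg·m²·s⁻³·A⁻².
  So Ω⁻¹ = kg⁻¹·m⁻²·s³·A².
  Hz = 1/s = s⁻¹ (frequency is cycles per second).
  So Hz² = s⁻².
  Combining: Ω⁻¹·m·Hz² = (kg⁻¹·m⁻²·s³·A²) · m · s⁻² = kg⁻¹·m⁻¹·s·A².
Right side:
  Ω = kg·m²·s⁻³·A⁻².
  So Ω⁻¹ = kg⁻¹·m⁻²·s³·A².
  Hz = s⁻¹.
  So Hz² = s⁻².
  C = s·A.
  So C⁻¹ = s⁻¹·A⁻¹.
  Combining: s·m·Ω⁻¹·Hz²·C⁻¹·A = s · m · (kg⁻¹·m⁻²·s³·A²) · s⁻² · (s⁻¹·A⁻¹) · A = kg⁻¹·m⁻¹·s·A².
Both reduce to kg⁻¹·m⁻¹·s·A².

Yes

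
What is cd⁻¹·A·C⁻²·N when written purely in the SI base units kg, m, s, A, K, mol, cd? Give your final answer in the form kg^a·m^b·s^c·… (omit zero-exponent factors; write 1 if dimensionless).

kg·m·s⁻⁴·A⁻¹·cd⁻¹

C = A·s = s·A (charge = current × time).
So C⁻² = s⁻²·A⁻².
N = kg·m/s² = kg·m·s⁻² (force = mass × acceleration).
Combining: cd⁻¹·A·C⁻²·N = cd⁻¹ · A · (s⁻²·A⁻²) · (kg·m·s⁻²) = kg·m·s⁻⁴·A⁻¹·cd⁻¹.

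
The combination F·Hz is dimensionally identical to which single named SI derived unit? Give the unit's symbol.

F = C/V (capacitance = charge per voltage),
    = A·s/(kg·m²·s⁻³·A⁻¹) (substituting C and V),
    = kg⁻¹·m⁻²·s⁴·A².
Hz = 1/s = s⁻¹ (frequency is cycles per second).
Combining: F·Hz = (kg⁻¹·m⁻²·s⁴·A²) · s⁻¹ = kg⁻¹·m⁻²·s³·A².
kg⁻¹·m⁻²·s³·A² is the base-SI form of the siemens.

S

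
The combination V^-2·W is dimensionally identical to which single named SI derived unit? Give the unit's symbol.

S

V = kg·m²·s⁻³·A⁻¹.
So V⁻² = kg⁻²·m⁻⁴·s⁶·A².
W = kg·m²·s⁻³.
Combining: V⁻²·W = (kg⁻²·m⁻⁴·s⁶·A²) · (kg·m²·s⁻³) = kg⁻¹·m⁻²·s³·A².
kg⁻¹·m⁻²·s³·A² is the base-SI form of the siemens.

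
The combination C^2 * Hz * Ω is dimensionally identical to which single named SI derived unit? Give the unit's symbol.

C = A·s = s·A (charge = current × time).
So C² = s²·A².
Hz = 1/s = s⁻¹ (frequency is cycles per second).
Ω = V/A (resistance = voltage per current),
    = kg·m²·s⁻³·A⁻².
Combining: C²·Hz·Ω = (s²·A²) · s⁻¹ · (kg·m²·s⁻³·A⁻²) = kg·m²·s⁻².
kg·m²·s⁻² is the base-SI form of the joule.

J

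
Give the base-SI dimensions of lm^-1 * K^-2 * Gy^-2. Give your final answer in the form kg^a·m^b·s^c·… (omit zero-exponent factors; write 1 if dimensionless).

lm = cd·sr = cd (luminous flux; sr is dimensionless).
So lm⁻¹ = cd⁻¹.
Gy = J/kg (absorbed dose = energy per mass),
    = m²·s⁻².
So Gy⁻² = m⁻⁴·s⁴.
Combining: lm⁻¹·K⁻²·Gy⁻² = cd⁻¹ · K⁻² · (m⁻⁴·s⁴) = m⁻⁴·s⁴·K⁻²·cd⁻¹.

m⁻⁴·s⁴·K⁻²·cd⁻¹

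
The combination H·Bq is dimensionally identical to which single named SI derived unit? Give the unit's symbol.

H = kg·m²·s⁻²·A⁻².
Bq = s⁻¹.
Combining: H·Bq = (kg·m²·s⁻²·A⁻²) · s⁻¹ = kg·m²·s⁻³·A⁻².
kg·m²·s⁻³·A⁻² is the base-SI form of the ohm.

Ω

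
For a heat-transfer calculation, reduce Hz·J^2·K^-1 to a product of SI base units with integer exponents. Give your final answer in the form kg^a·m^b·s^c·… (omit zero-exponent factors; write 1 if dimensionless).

kg²·m⁴·s⁻⁵·K⁻¹

Hz = 1/s = s⁻¹ (frequency is cycles per second).
J = N·m (work = force × distance),
    = kg·m²·s⁻².
So J² = kg²·m⁴·s⁻⁴.
Combining: Hz·J²·K⁻¹ = s⁻¹ · (kg²·m⁴·s⁻⁴) · K⁻¹ = kg²·m⁴·s⁻⁵·K⁻¹.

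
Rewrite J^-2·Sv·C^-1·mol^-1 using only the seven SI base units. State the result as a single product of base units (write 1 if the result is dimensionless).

J = kg·m²·s⁻².
So J⁻² = kg⁻²·m⁻⁴·s⁴.
Sv = m²·s⁻².
C = s·A.
So C⁻¹ = s⁻¹·A⁻¹.
Combining: J⁻²·Sv·C⁻¹·mol⁻¹ = (kg⁻²·m⁻⁴·s⁴) · (m²·s⁻²) · (s⁻¹·A⁻¹) · mol⁻¹ = kg⁻²·m⁻²·s·A⁻¹·mol⁻¹.

kg⁻²·m⁻²·s·A⁻¹·mol⁻¹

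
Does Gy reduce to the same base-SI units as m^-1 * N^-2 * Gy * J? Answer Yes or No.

Left side:
  Gy = m²·s⁻².
Right side:
  N = kg·m·s⁻².
  So N⁻² = kg⁻²·m⁻²·s⁴.
  Gy = m²·s⁻².
  J = kg·m²·s⁻².
  Combining: m⁻¹·N⁻²·Gy·J = m⁻¹ · (kg⁻²·m⁻²·s⁴) · (m²·s⁻²) · (kg·m²·s⁻²) = kg⁻¹·m.
Left is m²·s⁻²; right is kg⁻¹·m — different.

No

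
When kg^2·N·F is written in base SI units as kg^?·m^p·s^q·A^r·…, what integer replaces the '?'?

N = kg·m/s² = kg·m·s⁻² (force = mass × acceleration).
F = C/V (capacitance = charge per voltage),
    = A·s/(kg·m²·s⁻³·A⁻¹) (substituting C and V),
    = kg⁻¹·m⁻²·s⁴·A².
Combining: kg²·N·F = kg² · (kg·m·s⁻²) · (kg⁻¹·m⁻²·s⁴·A²) = kg²·m⁻¹·s²·A².
The exponent of kg is 2.

2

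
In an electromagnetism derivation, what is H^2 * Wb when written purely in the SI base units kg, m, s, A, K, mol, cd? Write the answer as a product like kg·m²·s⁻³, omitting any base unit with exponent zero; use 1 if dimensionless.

kg³·m⁶·s⁻⁶·A⁻⁵

H = kg·m²·s⁻²·A⁻².
So H² = kg²·m⁴·s⁻⁴·A⁻⁴.
Wb = kg·m²·s⁻²·A⁻¹.
Combining: H²·Wb = (kg²·m⁴·s⁻⁴·A⁻⁴) · (kg·m²·s⁻²·A⁻¹) = kg³·m⁶·s⁻⁶·A⁻⁵.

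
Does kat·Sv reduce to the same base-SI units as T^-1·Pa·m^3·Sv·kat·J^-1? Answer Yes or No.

No

Left side:
  kat = mol/s = s⁻¹·mol (catalytic activity).
  Sv = J/kg (equivalent dose = energy per mass),
      = m²·s⁻².
  Combining: kat·Sv = (s⁻¹·mol) · (m²·s⁻²) = m²·s⁻³·mol.
Right side:
  T = kg·s⁻²·A⁻¹.
  So T⁻¹ = kg⁻¹·s²·A.
  Pa = kg·m⁻¹·s⁻².
  Sv = m²·s⁻².
  kat = s⁻¹·mol.
  J = kg·m²·s⁻².
  So J⁻¹ = kg⁻¹·m⁻²·s².
  Combining: T⁻¹·Pa·m³·Sv·kat·J⁻¹ = (kg⁻¹·s²·A) · (kg·m⁻¹·s⁻²) · m³ · (m²·s⁻²) · (s⁻¹·mol) · (kg⁻¹·m⁻²·s²) = kg⁻¹·m²·s⁻¹·A·mol.
Left is m²·s⁻³·mol; right is kg⁻¹·m²·s⁻¹·A·mol — different.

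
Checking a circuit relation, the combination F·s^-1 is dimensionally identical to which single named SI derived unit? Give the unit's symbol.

S

F = kg⁻¹·m⁻²·s⁴·A².
Combining: F·s⁻¹ = (kg⁻¹·m⁻²·s⁴·A²) · s⁻¹ = kg⁻¹·m⁻²·s³·A².
kg⁻¹·m⁻²·s³·A² is the base-SI form of the siemens.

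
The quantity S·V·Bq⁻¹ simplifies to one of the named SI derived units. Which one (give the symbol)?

C

S = kg⁻¹·m⁻²·s³·A².
V = kg·m²·s⁻³·A⁻¹.
Bq = s⁻¹.
So Bq⁻¹ = s.
Combining: S·V·Bq⁻¹ = (kg⁻¹·m⁻²·s³·A²) · (kg·m²·s⁻³·A⁻¹) · s = s·A.
s·A is the base-SI form of the coulomb.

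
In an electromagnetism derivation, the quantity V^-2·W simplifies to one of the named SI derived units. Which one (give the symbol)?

V = W/A (potential = power per current),
    = kg·m²·s⁻³·A⁻¹.
So V⁻² = kg⁻²·m⁻⁴·s⁶·A².
W = J/s (power = energy per time),
    = kg·m²·s⁻³.
Combining: V⁻²·W = (kg⁻²·m⁻⁴·s⁶·A²) · (kg·m²·s⁻³) = kg⁻¹·m⁻²·s³·A².
kg⁻¹·m⁻²·s³·A² is the base-SI form of the siemens.

S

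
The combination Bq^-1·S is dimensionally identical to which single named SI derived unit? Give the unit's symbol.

F

Bq = s⁻¹.
So Bq⁻¹ = s.
S = kg⁻¹·m⁻²·s³·A².
Combining: Bq⁻¹·S = s · (kg⁻¹·m⁻²·s³·A²) = kg⁻¹·m⁻²·s⁴·A².
kg⁻¹·m⁻²·s⁴·A² is the base-SI form of the farad.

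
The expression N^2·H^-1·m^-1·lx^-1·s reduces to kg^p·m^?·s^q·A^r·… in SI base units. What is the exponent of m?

N = kg·m/s² = kg·m·s⁻² (force = mass × acceleration).
So N² = kg²·m²·s⁻⁴.
H = Wb/A (inductance = flux per current),
    = kg·m²·s⁻²·A⁻².
So H⁻¹ = kg⁻¹·m⁻²·s²·A².
lx = lm/m² (illuminance = luminous flux per area),
    = m⁻²·cd.
So lx⁻¹ = m²·cd⁻¹.
Combining: N²·H⁻¹·m⁻¹·lx⁻¹·s = (kg²·m²·s⁻⁴) · (kg⁻¹·m⁻²·s²·A²) · m⁻¹ · (m²·cd⁻¹) · s = kg·m·s⁻¹·A²·cd⁻¹.
The exponent of m is 1.

1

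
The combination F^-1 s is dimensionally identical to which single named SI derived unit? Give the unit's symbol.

Ω

F = C/V (capacitance = charge per voltage),
    = A·s/(kg·m²·s⁻³·A⁻¹) (substituting C and V),
    = kg⁻¹·m⁻²·s⁴·A².
So F⁻¹ = kg·m²·s⁻⁴·A⁻².
Combining: F⁻¹·s = (kg·m²·s⁻⁴·A⁻²) · s = kg·m²·s⁻³·A⁻².
kg·m²·s⁻³·A⁻² is the base-SI form of the ohm.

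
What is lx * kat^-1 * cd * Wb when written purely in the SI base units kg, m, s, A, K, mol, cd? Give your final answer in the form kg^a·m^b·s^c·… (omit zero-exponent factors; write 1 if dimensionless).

lx = m⁻²·cd.
kat = s⁻¹·mol.
So kat⁻¹ = s·mol⁻¹.
Wb = kg·m²·s⁻²·A⁻¹.
Combining: lx·kat⁻¹·cd·Wb = (m⁻²·cd) · (s·mol⁻¹) · cd · (kg·m²·s⁻²·A⁻¹) = kg·s⁻¹·A⁻¹·mol⁻¹·cd².

kg·s⁻¹·A⁻¹·mol⁻¹·cd²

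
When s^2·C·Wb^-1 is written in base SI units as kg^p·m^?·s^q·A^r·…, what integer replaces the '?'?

C = s·A.
Wb = kg·m²·s⁻²·A⁻¹.
So Wb⁻¹ = kg⁻¹·m⁻²·s²·A.
Combining: s²·C·Wb⁻¹ = s² · (s·A) · (kg⁻¹·m⁻²·s²·A) = kg⁻¹·m⁻²·s⁵·A².
The exponent of m is -2.

-2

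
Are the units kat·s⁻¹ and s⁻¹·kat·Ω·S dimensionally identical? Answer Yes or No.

Yes

Left side:
  kat = s⁻¹·mol.
  Combining: kat·s⁻¹ = (s⁻¹·mol) · s⁻¹ = s⁻²·mol.
Right side:
  kat = mol/s = s⁻¹·mol (catalytic activity).
  Ω = V/A (resistance = voltage per current),
      = kg·m²·s⁻³·A⁻².
  S = 1/Ω (conductance is reciprocal resistance),
      = kg⁻¹·m⁻²·s³·A².
  Combining: s⁻¹·kat·Ω·S = s⁻¹ · (s⁻¹·mol) · (kg·m²·s⁻³·A⁻²) · (kg⁻¹·m⁻²·s³·A²) = s⁻²·mol.
Both reduce to s⁻²·mol.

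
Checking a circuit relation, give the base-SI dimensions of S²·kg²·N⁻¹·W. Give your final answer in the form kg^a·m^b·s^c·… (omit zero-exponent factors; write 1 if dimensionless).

m⁻³·s⁵·A⁴

S = kg⁻¹·m⁻²·s³·A².
So S² = kg⁻²·m⁻⁴·s⁶·A⁴.
N = kg·m·s⁻².
So N⁻¹ = kg⁻¹·m⁻¹·s².
W = kg·m²·s⁻³.
Combining: S²·kg²·N⁻¹·W = (kg⁻²·m⁻⁴·s⁶·A⁴) · kg² · (kg⁻¹·m⁻¹·s²) · (kg·m²·s⁻³) = m⁻³·s⁵·A⁴.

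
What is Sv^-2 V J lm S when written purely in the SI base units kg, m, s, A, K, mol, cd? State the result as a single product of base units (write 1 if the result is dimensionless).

kg·m⁻²·s²·A·cd

Sv = J/kg (equivalent dose = energy per mass),
    = m²·s⁻².
So Sv⁻² = m⁻⁴·s⁴.
V = W/A (potential = power per current),
    = kg·m²·s⁻³·A⁻¹.
J = N·m (work = force × distance),
    = kg·m²·s⁻².
lm = cd·sr = cd (luminous flux; sr is dimensionless).
S = 1/Ω (conductance is reciprocal resistance),
    = kg⁻¹·m⁻²·s³·A².
Combining: Sv⁻²·V·J·lm·S = (m⁻⁴·s⁴) · (kg·m²·s⁻³·A⁻¹) · (kg·m²·s⁻²) · cd · (kg⁻¹·m⁻²·s³·A²) = kg·m⁻²·s²·A·cd.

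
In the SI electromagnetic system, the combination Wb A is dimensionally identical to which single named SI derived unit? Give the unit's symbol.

J

Wb = kg·m²·s⁻²·A⁻¹.
Combining: Wb·A = (kg·m²·s⁻²·A⁻¹) · A = kg·m²·s⁻².
kg·m²·s⁻² is the base-SI form of the joule.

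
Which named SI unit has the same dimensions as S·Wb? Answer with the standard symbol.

C

S = kg⁻¹·m⁻²·s³·A².
Wb = kg·m²·s⁻²·A⁻¹.
Combining: S·Wb = (kg⁻¹·m⁻²·s³·A²) · (kg·m²·s⁻²·A⁻¹) = s·A.
s·A is the base-SI form of the coulomb.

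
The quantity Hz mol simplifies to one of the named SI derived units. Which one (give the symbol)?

Hz = s⁻¹.
Combining: Hz·mol = s⁻¹ · mol = s⁻¹·mol.
s⁻¹·mol is the base-SI form of the katal.

kat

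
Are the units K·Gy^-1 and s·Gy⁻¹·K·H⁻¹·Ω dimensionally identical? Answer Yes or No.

Left side:
  Gy = m²·s⁻².
  So Gy⁻¹ = m⁻²·s².
  Combining: K·Gy⁻¹ = K · (m⁻²·s²) = m⁻²·s²·K.
Right side:
  Gy = m²·s⁻².
  So Gy⁻¹ = m⁻²·s².
  H = kg·m²·s⁻²·A⁻².
  So H⁻¹ = kg⁻¹·m⁻²·s²·A².
  Ω = kg·m²·s⁻³·A⁻².
  Combining: s·Gy⁻¹·K·H⁻¹·Ω = s · (m⁻²·s²) · K · (kg⁻¹·m⁻²·s²·A²) · (kg·m²·s⁻³·A⁻²) = m⁻²·s²·K.
Both reduce to m⁻²·s²·K.

Yes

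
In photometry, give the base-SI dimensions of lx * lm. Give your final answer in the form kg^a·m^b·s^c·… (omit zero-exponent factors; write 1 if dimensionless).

lx = lm/m² (illuminance = luminous flux per area),
    = m⁻²·cd.
lm = cd·sr = cd (luminous flux; sr is dimensionless).
Combining: lx·lm = (m⁻²·cd) · cd = m⁻²·cd².

m⁻²·cd²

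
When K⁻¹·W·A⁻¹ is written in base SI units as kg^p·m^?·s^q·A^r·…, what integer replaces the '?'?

2

W = J/s (power = energy per time),
    = kg·m²·s⁻³.
Combining: K⁻¹·W·A⁻¹ = K⁻¹ · (kg·m²·s⁻³) · A⁻¹ = kg·m²·s⁻³·A⁻¹·K⁻¹.
The exponent of m is 2.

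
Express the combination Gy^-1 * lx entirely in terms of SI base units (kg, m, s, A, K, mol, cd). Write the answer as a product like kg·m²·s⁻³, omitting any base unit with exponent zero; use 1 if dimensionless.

m⁻⁴·s²·cd

Gy = J/kg (absorbed dose = energy per mass),
    = m²·s⁻².
So Gy⁻¹ = m⁻²·s².
lx = lm/m² (illuminance = luminous flux per area),
    = m⁻²·cd.
Combining: Gy⁻¹·lx = (m⁻²·s²) · (m⁻²·cd) = m⁻⁴·s²·cd.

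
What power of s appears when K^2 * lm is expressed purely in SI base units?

lm = cd·sr = cd (luminous flux; sr is dimensionless).
Combining: K²·lm = K² · cd = K²·cd.
The exponent of s is 0.

0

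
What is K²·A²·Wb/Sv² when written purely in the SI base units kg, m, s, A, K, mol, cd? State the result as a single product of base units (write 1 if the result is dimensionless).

Sv = J/kg (equivalent dose = energy per mass),
    = m²·s⁻².
So Sv⁻² = m⁻⁴·s⁴.
Wb = V·s (flux: a volt is a weber per second),
    = kg·m²·s⁻²·A⁻¹.
Combining: K²·Sv⁻²·A²·Wb = K² · (m⁻⁴·s⁴) · A² · (kg·m²·s⁻²·A⁻¹) = kg·m⁻²·s²·A·K².

kg·m⁻²·s²·A·K²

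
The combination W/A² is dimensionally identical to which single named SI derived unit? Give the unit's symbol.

W = J/s (power = energy per time),
    = kg·m²·s⁻³.
Combining: A⁻²·W = A⁻² · (kg·m²·s⁻³) = kg·m²·s⁻³·A⁻².
kg·m²·s⁻³·A⁻² is the base-SI form of the ohm.

Ω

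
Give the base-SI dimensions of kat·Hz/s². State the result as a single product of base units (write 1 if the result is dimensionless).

kat = mol/s = s⁻¹·mol (catalytic activity).
Hz = 1/s = s⁻¹ (frequency is cycles per second).
Combining: kat·Hz·s⁻² = (s⁻¹·mol) · s⁻¹ · s⁻² = s⁻⁴·mol.

s⁻⁴·mol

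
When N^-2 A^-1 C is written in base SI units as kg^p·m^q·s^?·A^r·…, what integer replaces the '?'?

N = kg·m·s⁻².
So N⁻² = kg⁻²·m⁻²·s⁴.
C = s·A.
Combining: N⁻²·A⁻¹·C = (kg⁻²·m⁻²·s⁴) · A⁻¹ · (s·A) = kg⁻²·m⁻²·s⁵.
The exponent of s is 5.

5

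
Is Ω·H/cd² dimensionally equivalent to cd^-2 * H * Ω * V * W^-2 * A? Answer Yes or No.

No

Left side:
  Ω = V/A (resistance = voltage per current),
      = kg·m²·s⁻³·A⁻².
  H = Wb/A (inductance = flux per current),
      = kg·m²·s⁻²·A⁻².
  Combining: Ω·cd⁻²·H = (kg·m²·s⁻³·A⁻²) · cd⁻² · (kg·m²·s⁻²·A⁻²) = kg²·m⁴·s⁻⁵·A⁻⁴·cd⁻².
Right side:
  H = Wb/A (inductance = flux per current),
      = kg·m²·s⁻²·A⁻².
  Ω = V/A (resistance = voltage per current),
      = kg·m²·s⁻³·A⁻².
  V = W/A (potential = power per current),
      = kg·m²·s⁻³·A⁻¹.
  W = J/s (power = energy per time),
      = kg·m²·s⁻³.
  So W⁻² = kg⁻²·m⁻⁴·s⁶.
  Combining: cd⁻²·H·Ω·V·W⁻²·A = cd⁻² · (kg·m²·s⁻²·A⁻²) · (kg·m²·s⁻³·A⁻²) · (kg·m²·s⁻³·A⁻¹) · (kg⁻²·m⁻⁴·s⁶) · A = kg·m²·s⁻²·A⁻⁴·cd⁻².
Left is kg²·m⁴·s⁻⁵·A⁻⁴·cd⁻²; right is kg·m²·s⁻²·A⁻⁴·cd⁻² — different.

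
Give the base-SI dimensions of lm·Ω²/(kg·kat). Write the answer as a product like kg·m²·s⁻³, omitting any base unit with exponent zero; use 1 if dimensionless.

kg·m⁴·s⁻⁵·A⁻⁴·mol⁻¹·cd

lm = cd.
Ω = kg·m²·s⁻³·A⁻².
So Ω² = kg²·m⁴·s⁻⁶·A⁻⁴.
kat = s⁻¹·mol.
So kat⁻¹ = s·mol⁻¹.
Combining: lm·Ω²·kg⁻¹·kat⁻¹ = cd · (kg²·m⁴·s⁻⁶·A⁻⁴) · kg⁻¹ · (s·mol⁻¹) = kg·m⁴·s⁻⁵·A⁻⁴·mol⁻¹·cd.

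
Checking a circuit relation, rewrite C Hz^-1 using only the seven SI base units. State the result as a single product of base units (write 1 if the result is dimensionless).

s²·A

C = A·s = s·A (charge = current × time).
Hz = 1/s = s⁻¹ (frequency is cycles per second).
So Hz⁻¹ = s.
Combining: C·Hz⁻¹ = (s·A) · s = s²·A.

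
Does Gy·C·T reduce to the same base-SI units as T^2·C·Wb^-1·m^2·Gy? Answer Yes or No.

Left side:
  Gy = J/kg (absorbed dose = energy per mass),
      = m²·s⁻².
  C = A·s = s·A (charge = current × time).
  T = Wb/m² (flux density = flux per area),
      = kg·s⁻²·A⁻¹.
  Combining: Gy·C·T = (m²·s⁻²) · (s·A) · (kg·s⁻²·A⁻¹) = kg·m²·s⁻³.
Right side:
  T = Wb/m² (flux density = flux per area),
      = kg·s⁻²·A⁻¹.
  So T² = kg²·s⁻⁴·A⁻².
  C = A·s = s·A (charge = current × time).
  Wb = V·s (flux: a volt is a weber per second),
      = kg·m²·s⁻²·A⁻¹.
  So Wb⁻¹ = kg⁻¹·m⁻²·s²·A.
  Gy = J/kg (absorbed dose = energy per mass),
      = m²·s⁻².
  Combining: T²·C·Wb⁻¹·m²·Gy = (kg²·s⁻⁴·A⁻²) · (s·A) · (kg⁻¹·m⁻²·s²·A) · m² · (m²·s⁻²) = kg·m²·s⁻³.
Both reduce to kg·m²·s⁻³.

Yes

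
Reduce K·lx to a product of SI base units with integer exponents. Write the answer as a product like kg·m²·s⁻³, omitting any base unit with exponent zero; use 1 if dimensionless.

lx = m⁻²·cd.
Combining: K·lx = K · (m⁻²·cd) = m⁻²·K·cd.

m⁻²·K·cd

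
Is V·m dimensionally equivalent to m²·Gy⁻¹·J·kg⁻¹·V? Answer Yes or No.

No

Left side:
  V = kg·m²·s⁻³·A⁻¹.
  Combining: V·m = (kg·m²·s⁻³·A⁻¹) · m = kg·m³·s⁻³·A⁻¹.
Right side:
  Gy = m²·s⁻².
  So Gy⁻¹ = m⁻²·s².
  J = kg·m²·s⁻².
  V = kg·m²·s⁻³·A⁻¹.
  Combining: m²·Gy⁻¹·J·kg⁻¹·V = m² · (m⁻²·s²) · (kg·m²·s⁻²) · kg⁻¹ · (kg·m²·s⁻³·A⁻¹) = kg·m⁴·s⁻³·A⁻¹.
Left is kg·m³·s⁻³·A⁻¹; right is kg·m⁴·s⁻³·A⁻¹ — different.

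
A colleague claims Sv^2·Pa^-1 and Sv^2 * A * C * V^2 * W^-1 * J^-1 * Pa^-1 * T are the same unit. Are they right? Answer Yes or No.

No

Left side:
  Sv = J/kg (equivalent dose = energy per mass),
      = m²·s⁻².
  So Sv² = m⁴·s⁻⁴.
  Pa = N/m² (pressure = force per area),
      = kg·m⁻¹·s⁻².
  So Pa⁻¹ = kg⁻¹·m·s².
  Combining: Sv²·Pa⁻¹ = (m⁴·s⁻⁴) · (kg⁻¹·m·s²) = kg⁻¹·m⁵·s⁻².
Right side:
  Sv = J/kg (equivalent dose = energy per mass),
      = m²·s⁻².
  So Sv² = m⁴·s⁻⁴.
  C = A·s = s·A (charge = current × time).
  V = W/A (potential = power per current),
      = kg·m²·s⁻³·A⁻¹.
  So V² = kg²·m⁴·s⁻⁶·A⁻².
  W = J/s (power = energy per time),
      = kg·m²·s⁻³.
  So W⁻¹ = kg⁻¹·m⁻²·s³.
  J = N·m (work = force × distance),
      = kg·m²·s⁻².
  So J⁻¹ = kg⁻¹·m⁻²·s².
  Pa = N/m² (pressure = force per area),
      = kg·m⁻¹·s⁻².
  So Pa⁻¹ = kg⁻¹·m·s².
  T = Wb/m² (flux density = flux per area),
      = kg·s⁻²·A⁻¹.
  Combining: Sv²·A·C·V²·W⁻¹·J⁻¹·Pa⁻¹·T = (m⁴·s⁻⁴) · A · (s·A) · (kg²·m⁴·s⁻⁶·A⁻²) · (kg⁻¹·m⁻²·s³) · (kg⁻¹·m⁻²·s²) · (kg⁻¹·m·s²) · (kg·s⁻²·A⁻¹) = m⁵·s⁻⁴·A⁻¹.
Left is kg⁻¹·m⁵·s⁻²; right is m⁵·s⁻⁴·A⁻¹ — different.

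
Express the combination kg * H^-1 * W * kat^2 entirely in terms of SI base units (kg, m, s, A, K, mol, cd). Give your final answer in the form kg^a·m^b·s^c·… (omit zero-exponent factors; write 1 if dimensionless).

kg·s⁻³·A²·mol²

H = Wb/A (inductance = flux per current),
    = kg·m²·s⁻²·A⁻².
So H⁻¹ = kg⁻¹·m⁻²·s²·A².
W = J/s (power = energy per time),
    = kg·m²·s⁻³.
kat = mol/s = s⁻¹·mol (catalytic activity).
So kat² = s⁻²·mol².
Combining: kg·H⁻¹·W·kat² = kg · (kg⁻¹·m⁻²·s²·A²) · (kg·m²·s⁻³) · (s⁻²·mol²) = kg·s⁻³·A²·mol².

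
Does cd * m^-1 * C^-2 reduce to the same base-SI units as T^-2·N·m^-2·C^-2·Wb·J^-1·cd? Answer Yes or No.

No

Left side:
  C = s·A.
  So C⁻² = s⁻²·A⁻².
  Combining: cd·m⁻¹·C⁻² = cd · m⁻¹ · (s⁻²·A⁻²) = m⁻¹·s⁻²·A⁻²·cd.
Right side:
  T = Wb/m² (flux density = flux per area),
      = kg·s⁻²·A⁻¹.
  So T⁻² = kg⁻²·s⁴·A².
  N = kg·m/s² = kg·m·s⁻² (force = mass × acceleration).
  C = A·s = s·A (charge = current × time).
  So C⁻² = s⁻²·A⁻².
  Wb = V·s (flux: a volt is a weber per second),
      = kg·m²·s⁻²·A⁻¹.
  J = N·m (work = force × distance),
      = kg·m²·s⁻².
  So J⁻¹ = kg⁻¹·m⁻²·s².
  Combining: T⁻²·N·m⁻²·C⁻²·Wb·J⁻¹·cd = (kg⁻²·s⁴·A²) · (kg·m·s⁻²) · m⁻² · (s⁻²·A⁻²) · (kg·m²·s⁻²·A⁻¹) · (kg⁻¹·m⁻²·s²) · cd = kg⁻¹·m⁻¹·A⁻¹·cd.
Left is m⁻¹·s⁻²·A⁻²·cd; right is kg⁻¹·m⁻¹·A⁻¹·cd — different.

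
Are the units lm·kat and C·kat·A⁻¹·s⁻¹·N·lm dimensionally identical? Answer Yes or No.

No

Left side:
  lm = cd·sr = cd (luminous flux; sr is dimensionless).
  kat = mol/s = s⁻¹·mol (catalytic activity).
  Combining: lm·kat = cd · (s⁻¹·mol) = s⁻¹·mol·cd.
Right side:
  C = A·s = s·A (charge = current × time).
  kat = mol/s = s⁻¹·mol (catalytic activity).
  N = kg·m/s² = kg·m·s⁻² (force = mass × acceleration).
  lm = cd·sr = cd (luminous flux; sr is dimensionless).
  Combining: C·kat·A⁻¹·s⁻¹·N·lm = (s·A) · (s⁻¹·mol) · A⁻¹ · s⁻¹ · (kg·m·s⁻²) · cd = kg·m·s⁻³·mol·cd.
Left is s⁻¹·mol·cd; right is kg·m·s⁻³·mol·cd — different.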